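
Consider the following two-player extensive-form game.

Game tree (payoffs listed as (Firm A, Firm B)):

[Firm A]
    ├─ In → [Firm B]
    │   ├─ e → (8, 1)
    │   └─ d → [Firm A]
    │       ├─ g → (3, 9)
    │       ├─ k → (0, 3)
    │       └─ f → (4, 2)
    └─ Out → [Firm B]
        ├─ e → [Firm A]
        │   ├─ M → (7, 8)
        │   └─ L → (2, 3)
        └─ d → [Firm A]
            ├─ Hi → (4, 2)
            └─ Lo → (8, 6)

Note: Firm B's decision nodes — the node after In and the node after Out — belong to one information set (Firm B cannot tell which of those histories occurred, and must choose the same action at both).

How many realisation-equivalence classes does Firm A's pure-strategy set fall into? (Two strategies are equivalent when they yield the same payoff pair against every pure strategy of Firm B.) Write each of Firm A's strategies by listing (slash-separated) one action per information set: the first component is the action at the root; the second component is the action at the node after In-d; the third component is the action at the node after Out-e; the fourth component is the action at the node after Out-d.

7

Firm A has 24 pure strategies: In/g/M/Hi, In/g/M/Lo, In/g/L/Hi, In/g/L/Lo, In/k/M/Hi, In/k/M/Lo, In/k/L/Hi, In/k/L/Lo, In/f/M/Hi, In/f/M/Lo, In/f/L/Hi, In/f/L/Lo, Out/g/M/Hi, Out/g/M/Lo, Out/g/L/Hi, Out/g/L/Lo, Out/k/M/Hi, Out/k/M/Lo, Out/k/L/Hi, Out/k/L/Lo, Out/f/M/Hi, Out/f/M/Lo, Out/f/L/Hi, Out/f/L/Lo. Columns: e, d.
{In/g/M/Hi, In/g/M/Lo, In/g/L/Hi, In/g/L/Lo} → row (8,1) (3,9)
{In/k/M/Hi, In/k/M/Lo, In/k/L/Hi, In/k/L/Lo} → row (8,1) (0,3)
{In/f/M/Hi, In/f/M/Lo, In/f/L/Hi, In/f/L/Lo} → row (8,1) (4,2)
{Out/g/M/Hi, Out/k/M/Hi, Out/f/M/Hi} → row (7,8) (4,2)
{Out/g/M/Lo, Out/k/M/Lo, Out/f/M/Lo} → row (7,8) (8,6)
{Out/g/L/Hi, Out/k/L/Hi, Out/f/L/Hi} → row (2,3) (4,2)
{Out/g/L/Lo, Out/k/L/Lo, Out/f/L/Lo} → row (2,3) (8,6)
That's 7 distinct rows out of 24 strategies.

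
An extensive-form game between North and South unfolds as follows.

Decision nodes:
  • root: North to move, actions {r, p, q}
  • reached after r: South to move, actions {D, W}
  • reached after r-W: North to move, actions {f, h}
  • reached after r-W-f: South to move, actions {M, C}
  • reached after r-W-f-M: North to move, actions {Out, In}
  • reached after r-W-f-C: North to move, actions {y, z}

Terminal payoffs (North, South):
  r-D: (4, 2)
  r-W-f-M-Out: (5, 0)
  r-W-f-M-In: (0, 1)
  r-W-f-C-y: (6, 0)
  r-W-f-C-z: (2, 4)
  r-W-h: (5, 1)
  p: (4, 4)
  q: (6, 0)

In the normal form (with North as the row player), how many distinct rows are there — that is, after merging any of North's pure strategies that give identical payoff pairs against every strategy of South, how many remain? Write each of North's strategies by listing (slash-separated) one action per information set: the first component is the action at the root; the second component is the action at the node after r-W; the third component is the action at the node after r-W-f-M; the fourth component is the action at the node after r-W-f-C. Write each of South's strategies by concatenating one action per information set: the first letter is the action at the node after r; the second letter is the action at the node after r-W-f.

7

North has 24 pure strategies: r/f/Out/y, r/f/Out/z, r/f/In/y, r/f/In/z, r/h/Out/y, r/h/Out/z, r/h/In/y, r/h/In/z, p/f/Out/y, p/f/Out/z, p/f/In/y, p/f/In/z, p/h/Out/y, p/h/Out/z, p/h/In/y, p/h/In/z, q/f/Out/y, q/f/Out/z, q/f/In/y, q/f/In/z, q/h/Out/y, q/h/Out/z, q/h/In/y, q/h/In/z. Columns: DM, DC, WM, WC.
{r/f/Out/y} → row (4,2) (4,2) (5,0) (6,0)
{r/f/Out/z} → row (4,2) (4,2) (5,0) (2,4)
{r/f/In/y} → row (4,2) (4,2) (0,1) (6,0)
{r/f/In/z} → row (4,2) (4,2) (0,1) (2,4)
{r/h/Out/y, r/h/Out/z, r/h/In/y, r/h/In/z} → row (4,2) (4,2) (5,1) (5,1)
{p/f/Out/y, p/f/Out/z, p/f/In/y, p/f/In/z, p/h/Out/y, p/h/Out/z, p/h/In/y, p/h/In/z} → row (4,4) (4,4) (4,4) (4,4)
{q/f/Out/y, q/f/Out/z, q/f/In/y, q/f/In/z, q/h/Out/y, q/h/Out/z, q/h/In/y, q/h/In/z} → row (6,0) (6,0) (6,0) (6,0)
That's 7 distinct rows out of 24 strategies.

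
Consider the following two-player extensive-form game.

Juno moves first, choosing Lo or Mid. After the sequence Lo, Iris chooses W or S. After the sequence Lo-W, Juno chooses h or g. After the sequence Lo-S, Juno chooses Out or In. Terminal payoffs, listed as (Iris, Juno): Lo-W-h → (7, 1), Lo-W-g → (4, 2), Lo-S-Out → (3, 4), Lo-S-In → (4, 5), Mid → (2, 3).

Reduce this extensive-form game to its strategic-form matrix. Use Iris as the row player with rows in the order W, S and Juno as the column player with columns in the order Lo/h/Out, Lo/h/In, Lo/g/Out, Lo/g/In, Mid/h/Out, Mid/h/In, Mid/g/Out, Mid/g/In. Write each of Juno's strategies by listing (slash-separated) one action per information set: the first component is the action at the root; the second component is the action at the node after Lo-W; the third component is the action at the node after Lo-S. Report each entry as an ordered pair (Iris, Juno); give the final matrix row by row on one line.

W: (7,1) (7,1) (4,2) (4,2) (2,3) (2,3) (2,3) (2,3) | S: (3,4) (4,5) (3,4) (4,5) (2,3) (2,3) (2,3) (2,3)

Row W: Lo/h/Out→(7,1), Lo/h/In→(7,1), Lo/g/Out→(4,2), Lo/g/In→(4,2), Mid/h/Out→(2,3), Mid/h/In→(2,3), Mid/g/Out→(2,3), Mid/g/In→(2,3)
Row S: Lo/h/Out→(3,4), Lo/h/In→(4,5), Lo/g/Out→(3,4), Lo/g/In→(4,5), Mid/h/Out→(2,3), Mid/h/In→(2,3), Mid/g/Out→(2,3), Mid/g/In→(2,3)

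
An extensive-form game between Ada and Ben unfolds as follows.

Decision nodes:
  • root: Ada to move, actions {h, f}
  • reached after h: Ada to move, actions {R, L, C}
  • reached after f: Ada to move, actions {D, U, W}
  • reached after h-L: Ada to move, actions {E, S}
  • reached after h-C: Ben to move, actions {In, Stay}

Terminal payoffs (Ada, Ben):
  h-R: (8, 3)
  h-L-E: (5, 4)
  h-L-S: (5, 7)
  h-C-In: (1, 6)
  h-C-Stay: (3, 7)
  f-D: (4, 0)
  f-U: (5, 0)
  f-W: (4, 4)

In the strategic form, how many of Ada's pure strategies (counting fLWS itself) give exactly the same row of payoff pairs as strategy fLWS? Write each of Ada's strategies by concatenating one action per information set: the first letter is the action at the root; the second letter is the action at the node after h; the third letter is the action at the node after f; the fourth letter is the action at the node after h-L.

Row for fLWS (columns In, Stay): (4,4) (4,4).
Under fLWS, Ada's choice at the node after h and at the node after h-L can never be reached regardless of what Ben does, so varying those choices leaves every outcome unchanged.
Holding the reachable choices fixed and varying the unreachable ones freely already gives 3 × 2 = 6 equivalent strategies.
No other strategy reproduces this row, so those 6 are the full class: fRWE, fRWS, fLWE, fLWS, fCWE, fCWS.

6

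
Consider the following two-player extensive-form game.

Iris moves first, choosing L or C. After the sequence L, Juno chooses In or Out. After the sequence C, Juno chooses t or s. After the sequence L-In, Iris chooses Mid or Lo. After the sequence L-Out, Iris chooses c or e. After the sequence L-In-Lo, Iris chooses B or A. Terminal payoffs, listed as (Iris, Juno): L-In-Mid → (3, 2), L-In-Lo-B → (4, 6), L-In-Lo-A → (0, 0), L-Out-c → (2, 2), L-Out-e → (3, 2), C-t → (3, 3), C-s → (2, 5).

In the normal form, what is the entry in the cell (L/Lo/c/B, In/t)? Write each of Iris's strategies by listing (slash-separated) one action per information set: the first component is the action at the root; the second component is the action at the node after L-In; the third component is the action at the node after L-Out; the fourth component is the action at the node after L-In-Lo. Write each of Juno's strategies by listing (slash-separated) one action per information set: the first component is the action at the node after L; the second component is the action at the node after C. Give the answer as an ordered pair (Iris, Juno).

Trace the play path from the root:
  Iris plays L
  Juno plays In at [L]
  Iris plays Lo at [L-In]
  Iris plays B at [L-In-Lo]
→ terminal payoff (4, 6).
(Iris's choice at the node after L-Out is never reached on this path, so it doesn't affect the outcome.)

(4, 6)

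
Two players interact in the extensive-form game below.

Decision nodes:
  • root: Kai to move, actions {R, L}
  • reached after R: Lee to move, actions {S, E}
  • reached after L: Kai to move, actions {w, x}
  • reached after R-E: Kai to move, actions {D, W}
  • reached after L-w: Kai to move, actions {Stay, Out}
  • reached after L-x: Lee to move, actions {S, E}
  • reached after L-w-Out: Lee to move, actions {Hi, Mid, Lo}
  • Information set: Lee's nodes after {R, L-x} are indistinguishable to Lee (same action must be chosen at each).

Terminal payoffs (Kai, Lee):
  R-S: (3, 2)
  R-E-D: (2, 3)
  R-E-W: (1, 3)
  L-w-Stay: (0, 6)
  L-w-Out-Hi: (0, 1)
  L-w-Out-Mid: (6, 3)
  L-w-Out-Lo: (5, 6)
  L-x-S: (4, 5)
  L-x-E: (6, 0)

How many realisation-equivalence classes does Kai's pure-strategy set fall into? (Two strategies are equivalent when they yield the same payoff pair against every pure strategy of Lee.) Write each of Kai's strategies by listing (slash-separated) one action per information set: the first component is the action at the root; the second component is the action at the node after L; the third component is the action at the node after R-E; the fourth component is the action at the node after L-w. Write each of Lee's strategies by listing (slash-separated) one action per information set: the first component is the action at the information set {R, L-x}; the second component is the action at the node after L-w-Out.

Kai has 16 pure strategies: R/w/D/Stay, R/w/D/Out, R/w/W/Stay, R/w/W/Out, R/x/D/Stay, R/x/D/Out, R/x/W/Stay, R/x/W/Out, L/w/D/Stay, L/w/D/Out, L/w/W/Stay, L/w/W/Out, L/x/D/Stay, L/x/D/Out, L/x/W/Stay, L/x/W/Out. Columns: S/Hi, S/Mid, S/Lo, E/Hi, E/Mid, E/Lo.
{R/w/D/Stay, R/w/D/Out, R/x/D/Stay, R/x/D/Out} → row (3,2) (3,2) (3,2) (2,3) (2,3) (2,3)
{R/w/W/Stay, R/w/W/Out, R/x/W/Stay, R/x/W/Out} → row (3,2) (3,2) (3,2) (1,3) (1,3) (1,3)
{L/w/D/Stay, L/w/W/Stay} → row (0,6) (0,6) (0,6) (0,6) (0,6) (0,6)
{L/w/D/Out, L/w/W/Out} → row (0,1) (6,3) (5,6) (0,1) (6,3) (5,6)
{L/x/D/Stay, L/x/D/Out, L/x/W/Stay, L/x/W/Out} → row (4,5) (4,5) (4,5) (6,0) (6,0) (6,0)
That's 5 distinct rows out of 16 strategies.

5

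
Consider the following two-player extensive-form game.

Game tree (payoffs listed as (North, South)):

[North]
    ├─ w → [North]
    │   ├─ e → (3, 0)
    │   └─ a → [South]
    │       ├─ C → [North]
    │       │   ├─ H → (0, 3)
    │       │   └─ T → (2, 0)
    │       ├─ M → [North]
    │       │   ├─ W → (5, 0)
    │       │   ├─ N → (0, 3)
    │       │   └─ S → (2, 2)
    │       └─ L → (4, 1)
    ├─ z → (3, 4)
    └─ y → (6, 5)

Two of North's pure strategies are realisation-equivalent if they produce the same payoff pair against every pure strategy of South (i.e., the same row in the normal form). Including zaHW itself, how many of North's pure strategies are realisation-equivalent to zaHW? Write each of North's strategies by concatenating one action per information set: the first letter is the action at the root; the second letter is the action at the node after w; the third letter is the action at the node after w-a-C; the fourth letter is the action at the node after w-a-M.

Row for zaHW (columns C, M, L): (3,4) (3,4) (3,4).
Under zaHW, North's choice at the node after w and at the node after w-a-C and at the node after w-a-M can never be reached regardless of what South does, so varying those choices leaves every outcome unchanged.
Holding the reachable choices fixed and varying the unreachable ones freely already gives 2 × 2 × 3 = 12 equivalent strategies.
No other strategy reproduces this row, so those 12 are the full class: zeHW, zeHN, zeHS, zeTW, zeTN, zeTS, zaHW, zaHN, zaHS, zaTW, zaTN, zaTS.

12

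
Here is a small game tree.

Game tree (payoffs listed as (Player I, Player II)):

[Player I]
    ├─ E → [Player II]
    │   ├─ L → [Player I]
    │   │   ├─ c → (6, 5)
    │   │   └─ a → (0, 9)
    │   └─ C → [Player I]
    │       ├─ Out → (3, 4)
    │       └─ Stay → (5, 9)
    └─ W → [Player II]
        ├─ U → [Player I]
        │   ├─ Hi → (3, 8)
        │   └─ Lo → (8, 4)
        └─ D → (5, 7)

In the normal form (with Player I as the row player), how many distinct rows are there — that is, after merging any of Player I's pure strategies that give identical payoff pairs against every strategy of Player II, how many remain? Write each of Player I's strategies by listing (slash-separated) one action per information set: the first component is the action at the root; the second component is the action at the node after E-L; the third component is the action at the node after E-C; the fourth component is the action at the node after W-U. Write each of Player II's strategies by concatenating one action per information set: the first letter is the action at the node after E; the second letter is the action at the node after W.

6

Player I has 16 pure strategies: E/c/Out/Hi, E/c/Out/Lo, E/c/Stay/Hi, E/c/Stay/Lo, E/a/Out/Hi, E/a/Out/Lo, E/a/Stay/Hi, E/a/Stay/Lo, W/c/Out/Hi, W/c/Out/Lo, W/c/Stay/Hi, W/c/Stay/Lo, W/a/Out/Hi, W/a/Out/Lo, W/a/Stay/Hi, W/a/Stay/Lo. Columns: LU, LD, CU, CD.
{E/c/Out/Hi, E/c/Out/Lo} → row (6,5) (6,5) (3,4) (3,4)
{E/c/Stay/Hi, E/c/Stay/Lo} → row (6,5) (6,5) (5,9) (5,9)
{E/a/Out/Hi, E/a/Out/Lo} → row (0,9) (0,9) (3,4) (3,4)
{E/a/Stay/Hi, E/a/Stay/Lo} → row (0,9) (0,9) (5,9) (5,9)
{W/c/Out/Hi, W/c/Stay/Hi, W/a/Out/Hi, W/a/Stay/Hi} → row (3,8) (5,7) (3,8) (5,7)
{W/c/Out/Lo, W/c/Stay/Lo, W/a/Out/Lo, W/a/Stay/Lo} → row (8,4) (5,7) (8,4) (5,7)
That's 6 distinct rows out of 16 strategies.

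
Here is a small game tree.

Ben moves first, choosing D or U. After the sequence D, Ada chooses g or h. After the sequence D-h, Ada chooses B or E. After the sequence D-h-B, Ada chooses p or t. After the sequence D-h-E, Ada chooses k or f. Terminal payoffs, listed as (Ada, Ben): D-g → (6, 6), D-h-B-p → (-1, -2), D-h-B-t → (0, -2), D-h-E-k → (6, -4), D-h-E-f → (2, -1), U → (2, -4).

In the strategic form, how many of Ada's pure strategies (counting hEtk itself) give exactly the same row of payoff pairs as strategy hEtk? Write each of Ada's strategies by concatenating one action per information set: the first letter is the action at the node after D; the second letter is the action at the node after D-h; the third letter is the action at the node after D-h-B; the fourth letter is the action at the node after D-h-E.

2

Row for hEtk (columns D, U): (6,-4) (2,-4).
Under hEtk, Ada's choice at the node after D-h-B can never be reached regardless of what Ben does, so varying those choices leaves every outcome unchanged.
Holding the reachable choices fixed and varying the unreachable one freely already gives 2 equivalent strategies.
No other strategy reproduces this row, so those 2 are the full class: hEpk, hEtk.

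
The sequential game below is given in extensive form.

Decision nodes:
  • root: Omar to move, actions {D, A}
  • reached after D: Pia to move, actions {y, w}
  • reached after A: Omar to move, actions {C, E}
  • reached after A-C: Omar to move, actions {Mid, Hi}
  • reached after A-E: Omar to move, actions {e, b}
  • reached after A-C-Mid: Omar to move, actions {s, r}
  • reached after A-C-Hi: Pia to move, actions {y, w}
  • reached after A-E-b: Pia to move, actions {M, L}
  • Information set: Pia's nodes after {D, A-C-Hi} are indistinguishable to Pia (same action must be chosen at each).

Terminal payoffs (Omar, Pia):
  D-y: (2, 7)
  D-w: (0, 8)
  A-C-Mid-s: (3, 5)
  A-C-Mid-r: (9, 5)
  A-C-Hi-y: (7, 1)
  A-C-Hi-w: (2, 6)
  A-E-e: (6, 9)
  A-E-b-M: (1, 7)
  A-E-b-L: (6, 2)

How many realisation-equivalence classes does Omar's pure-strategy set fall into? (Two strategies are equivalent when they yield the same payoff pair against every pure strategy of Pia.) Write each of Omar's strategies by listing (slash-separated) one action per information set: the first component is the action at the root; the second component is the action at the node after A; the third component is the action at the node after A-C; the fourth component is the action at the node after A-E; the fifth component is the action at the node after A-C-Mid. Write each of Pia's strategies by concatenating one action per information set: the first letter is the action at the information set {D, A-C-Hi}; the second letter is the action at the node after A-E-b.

Omar has 32 pure strategies: D/C/Mid/e/s, D/C/Mid/e/r, D/C/Mid/b/s, D/C/Mid/b/r, D/C/Hi/e/s, D/C/Hi/e/r, D/C/Hi/b/s, D/C/Hi/b/r, D/E/Mid/e/s, D/E/Mid/e/r, D/E/Mid/b/s, D/E/Mid/b/r, D/E/Hi/e/s, D/E/Hi/e/r, D/E/Hi/b/s, D/E/Hi/b/r, A/C/Mid/e/s, A/C/Mid/e/r, A/C/Mid/b/s, A/C/Mid/b/r, A/C/Hi/e/s, A/C/Hi/e/r, A/C/Hi/b/s, A/C/Hi/b/r, A/E/Mid/e/s, A/E/Mid/e/r, A/E/Mid/b/s, A/E/Mid/b/r, A/E/Hi/e/s, A/E/Hi/e/r, A/E/Hi/b/s, A/E/Hi/b/r. Columns: yM, yL, wM, wL.
{D/C/Mid/e/s, D/C/Mid/e/r, D/C/Mid/b/s, D/C/Mid/b/r, D/C/Hi/e/s, D/C/Hi/e/r, D/C/Hi/b/s, D/C/Hi/b/r, D/E/Mid/e/s, D/E/Mid/e/r, D/E/Mid/b/s, D/E/Mid/b/r, D/E/Hi/e/s, D/E/Hi/e/r, D/E/Hi/b/s, D/E/Hi/b/r} → row (2,7) (2,7) (0,8) (0,8)
{A/C/Mid/e/s, A/C/Mid/b/s} → row (3,5) (3,5) (3,5) (3,5)
{A/C/Mid/e/r, A/C/Mid/b/r} → row (9,5) (9,5) (9,5) (9,5)
{A/C/Hi/e/s, A/C/Hi/e/r, A/C/Hi/b/s, A/C/Hi/b/r} → row (7,1) (7,1) (2,6) (2,6)
{A/E/Mid/e/s, A/E/Mid/e/r, A/E/Hi/e/s, A/E/Hi/e/r} → row (6,9) (6,9) (6,9) (6,9)
{A/E/Mid/b/s, A/E/Mid/b/r, A/E/Hi/b/s, A/E/Hi/b/r} → row (1,7) (6,2) (1,7) (6,2)
That's 6 distinct rows out of 32 strategies.

6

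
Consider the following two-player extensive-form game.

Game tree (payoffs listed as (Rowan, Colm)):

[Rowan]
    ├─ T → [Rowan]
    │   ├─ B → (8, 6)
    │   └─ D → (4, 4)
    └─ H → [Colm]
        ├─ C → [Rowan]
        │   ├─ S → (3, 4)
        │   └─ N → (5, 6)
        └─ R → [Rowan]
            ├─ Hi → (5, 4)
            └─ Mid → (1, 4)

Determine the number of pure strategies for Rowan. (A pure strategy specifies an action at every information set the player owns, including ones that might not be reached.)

Rowan owns the root with actions {T, H} — two choices.
Rowan owns the node after T with actions {B, D} — two choices.
Rowan owns the node after H-C with actions {S, N} — two choices.
Rowan owns the node after H-R with actions {Hi, Mid} — two choices.
A pure strategy fixes one action at each information set independently, so the count is the product 2 × 2 × 2 × 2 = 16.

16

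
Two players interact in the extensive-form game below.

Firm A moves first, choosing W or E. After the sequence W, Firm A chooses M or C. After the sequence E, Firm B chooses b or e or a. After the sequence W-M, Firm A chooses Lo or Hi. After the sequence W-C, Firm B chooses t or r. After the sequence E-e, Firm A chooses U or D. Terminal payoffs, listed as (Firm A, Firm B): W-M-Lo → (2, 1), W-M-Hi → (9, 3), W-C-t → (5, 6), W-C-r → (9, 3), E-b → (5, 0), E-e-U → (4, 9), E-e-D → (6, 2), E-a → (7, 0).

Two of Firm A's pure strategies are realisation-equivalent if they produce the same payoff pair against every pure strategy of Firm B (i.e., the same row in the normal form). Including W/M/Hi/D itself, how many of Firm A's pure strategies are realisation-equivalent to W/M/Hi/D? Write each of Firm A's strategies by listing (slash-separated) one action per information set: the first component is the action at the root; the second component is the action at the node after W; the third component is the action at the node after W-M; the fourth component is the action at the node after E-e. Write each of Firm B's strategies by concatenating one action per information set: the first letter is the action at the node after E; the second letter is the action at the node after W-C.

2

Row for W/M/Hi/D (columns bt, br, et, er, at, ar): (9,3) (9,3) (9,3) (9,3) (9,3) (9,3).
Under W/M/Hi/D, Firm A's choice at the node after E-e can never be reached regardless of what Firm B does, so varying those choices leaves every outcome unchanged.
Holding the reachable choices fixed and varying the unreachable one freely already gives 2 equivalent strategies.
No other strategy reproduces this row, so those 2 are the full class: W/M/Hi/U, W/M/Hi/D.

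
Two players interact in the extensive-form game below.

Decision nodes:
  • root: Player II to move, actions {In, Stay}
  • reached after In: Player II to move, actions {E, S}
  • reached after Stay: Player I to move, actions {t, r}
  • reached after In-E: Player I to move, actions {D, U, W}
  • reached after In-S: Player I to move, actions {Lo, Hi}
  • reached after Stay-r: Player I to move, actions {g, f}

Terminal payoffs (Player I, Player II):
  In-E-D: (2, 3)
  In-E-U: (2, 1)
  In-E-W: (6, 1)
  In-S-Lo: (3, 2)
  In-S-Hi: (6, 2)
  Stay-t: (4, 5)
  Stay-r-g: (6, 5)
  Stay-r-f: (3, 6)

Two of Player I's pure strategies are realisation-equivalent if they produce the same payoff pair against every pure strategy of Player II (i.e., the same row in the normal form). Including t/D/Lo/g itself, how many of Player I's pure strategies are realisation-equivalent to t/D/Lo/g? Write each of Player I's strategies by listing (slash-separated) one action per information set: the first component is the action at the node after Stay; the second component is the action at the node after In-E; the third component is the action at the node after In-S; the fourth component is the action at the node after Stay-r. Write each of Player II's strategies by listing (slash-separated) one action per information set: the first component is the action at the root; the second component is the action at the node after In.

Row for t/D/Lo/g (columns In/E, In/S, Stay/E, Stay/S): (2,3) (3,2) (4,5) (4,5).
Under t/D/Lo/g, Player I's choice at the node after Stay-r can never be reached regardless of what Player II does, so varying those choices leaves every outcome unchanged.
Holding the reachable choices fixed and varying the unreachable one freely already gives 2 equivalent strategies.
No other strategy reproduces this row, so those 2 are the full class: t/D/Lo/g, t/D/Lo/f.

2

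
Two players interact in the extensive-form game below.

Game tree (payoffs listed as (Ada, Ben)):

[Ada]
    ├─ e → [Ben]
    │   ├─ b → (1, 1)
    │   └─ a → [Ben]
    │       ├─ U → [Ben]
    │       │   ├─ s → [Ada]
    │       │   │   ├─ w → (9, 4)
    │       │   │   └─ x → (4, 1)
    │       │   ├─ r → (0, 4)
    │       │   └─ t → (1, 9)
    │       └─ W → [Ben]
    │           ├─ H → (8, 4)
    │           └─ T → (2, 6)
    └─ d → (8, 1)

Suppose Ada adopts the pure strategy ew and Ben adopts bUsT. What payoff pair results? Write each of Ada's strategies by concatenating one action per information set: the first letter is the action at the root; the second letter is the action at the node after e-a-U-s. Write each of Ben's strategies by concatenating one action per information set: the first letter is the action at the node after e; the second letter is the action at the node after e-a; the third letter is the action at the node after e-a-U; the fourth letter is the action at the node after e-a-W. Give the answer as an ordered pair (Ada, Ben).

(1, 1)

Trace the play path from the root:
  Ada plays e
  Ben plays b at [e]
→ terminal payoff (1, 1).
(Ada's choice at the node after e-a-U-s is never reached on this path, so it doesn't affect the outcome.)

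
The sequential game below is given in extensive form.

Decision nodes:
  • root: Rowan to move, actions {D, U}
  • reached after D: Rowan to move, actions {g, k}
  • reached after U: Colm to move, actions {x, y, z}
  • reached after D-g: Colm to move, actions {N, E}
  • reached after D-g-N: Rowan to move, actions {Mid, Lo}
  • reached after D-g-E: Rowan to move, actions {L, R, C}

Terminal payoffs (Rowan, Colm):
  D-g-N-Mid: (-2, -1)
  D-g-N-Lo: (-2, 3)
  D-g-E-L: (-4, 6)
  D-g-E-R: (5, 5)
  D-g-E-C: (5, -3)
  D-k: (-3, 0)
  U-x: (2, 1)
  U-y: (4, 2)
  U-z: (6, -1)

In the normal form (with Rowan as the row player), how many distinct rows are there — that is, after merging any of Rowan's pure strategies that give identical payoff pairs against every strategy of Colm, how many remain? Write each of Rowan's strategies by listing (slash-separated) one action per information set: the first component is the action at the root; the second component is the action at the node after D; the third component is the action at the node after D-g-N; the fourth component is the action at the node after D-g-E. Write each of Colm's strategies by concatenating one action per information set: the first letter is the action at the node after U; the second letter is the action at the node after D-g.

Rowan has 24 pure strategies: D/g/Mid/L, D/g/Mid/R, D/g/Mid/C, D/g/Lo/L, D/g/Lo/R, D/g/Lo/C, D/k/Mid/L, D/k/Mid/R, D/k/Mid/C, D/k/Lo/L, D/k/Lo/R, D/k/Lo/C, U/g/Mid/L, U/g/Mid/R, U/g/Mid/C, U/g/Lo/L, U/g/Lo/R, U/g/Lo/C, U/k/Mid/L, U/k/Mid/R, U/k/Mid/C, U/k/Lo/L, U/k/Lo/R, U/k/Lo/C. Columns: xN, xE, yN, yE, zN, zE.
{D/g/Mid/L} → row (-2,-1) (-4,6) (-2,-1) (-4,6) (-2,-1) (-4,6)
{D/g/Mid/R} → row (-2,-1) (5,5) (-2,-1) (5,5) (-2,-1) (5,5)
{D/g/Mid/C} → row (-2,-1) (5,-3) (-2,-1) (5,-3) (-2,-1) (5,-3)
{D/g/Lo/L} → row (-2,3) (-4,6) (-2,3) (-4,6) (-2,3) (-4,6)
{D/g/Lo/R} → row (-2,3) (5,5) (-2,3) (5,5) (-2,3) (5,5)
{D/g/Lo/C} → row (-2,3) (5,-3) (-2,3) (5,-3) (-2,3) (5,-3)
{D/k/Mid/L, D/k/Mid/R, D/k/Mid/C, D/k/Lo/L, D/k/Lo/R, D/k/Lo/C} → row (-3,0) (-3,0) (-3,0) (-3,0) (-3,0) (-3,0)
{U/g/Mid/L, U/g/Mid/R, U/g/Mid/C, U/g/Lo/L, U/g/Lo/R, U/g/Lo/C, U/k/Mid/L, U/k/Mid/R, U/k/Mid/C, U/k/Lo/L, U/k/Lo/R, U/k/Lo/C} → row (2,1) (2,1) (4,2) (4,2) (6,-1) (6,-1)
That's 8 distinct rows out of 24 strategies.

8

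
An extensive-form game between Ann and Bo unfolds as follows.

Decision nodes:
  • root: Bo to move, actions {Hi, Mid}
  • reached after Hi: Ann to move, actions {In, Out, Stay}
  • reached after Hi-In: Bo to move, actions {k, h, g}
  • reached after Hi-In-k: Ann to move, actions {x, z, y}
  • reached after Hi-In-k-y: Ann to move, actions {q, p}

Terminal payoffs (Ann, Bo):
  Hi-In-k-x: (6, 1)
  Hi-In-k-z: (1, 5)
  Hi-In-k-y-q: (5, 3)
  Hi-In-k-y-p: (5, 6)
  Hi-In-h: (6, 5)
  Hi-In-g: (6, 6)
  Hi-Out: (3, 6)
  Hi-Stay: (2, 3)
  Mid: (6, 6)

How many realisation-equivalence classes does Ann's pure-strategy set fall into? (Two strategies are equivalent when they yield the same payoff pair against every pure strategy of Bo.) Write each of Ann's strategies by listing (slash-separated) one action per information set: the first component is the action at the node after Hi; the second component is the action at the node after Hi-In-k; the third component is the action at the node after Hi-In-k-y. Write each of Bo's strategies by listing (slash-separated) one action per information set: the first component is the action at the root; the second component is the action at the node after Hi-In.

Ann has 18 pure strategies: In/x/q, In/x/p, In/z/q, In/z/p, In/y/q, In/y/p, Out/x/q, Out/x/p, Out/z/q, Out/z/p, Out/y/q, Out/y/p, Stay/x/q, Stay/x/p, Stay/z/q, Stay/z/p, Stay/y/q, Stay/y/p. Columns: Hi/k, Hi/h, Hi/g, Mid/k, Mid/h, Mid/g.
{In/x/q, In/x/p} → row (6,1) (6,5) (6,6) (6,6) (6,6) (6,6)
{In/z/q, In/z/p} → row (1,5) (6,5) (6,6) (6,6) (6,6) (6,6)
{In/y/q} → row (5,3) (6,5) (6,6) (6,6) (6,6) (6,6)
{In/y/p} → row (5,6) (6,5) (6,6) (6,6) (6,6) (6,6)
{Out/x/q, Out/x/p, Out/z/q, Out/z/p, Out/y/q, Out/y/p} → row (3,6) (3,6) (3,6) (6,6) (6,6) (6,6)
{Stay/x/q, Stay/x/p, Stay/z/q, Stay/z/p, Stay/y/q, Stay/y/p} → row (2,3) (2,3) (2,3) (6,6) (6,6) (6,6)
That's 6 distinct rows out of 18 strategies.

6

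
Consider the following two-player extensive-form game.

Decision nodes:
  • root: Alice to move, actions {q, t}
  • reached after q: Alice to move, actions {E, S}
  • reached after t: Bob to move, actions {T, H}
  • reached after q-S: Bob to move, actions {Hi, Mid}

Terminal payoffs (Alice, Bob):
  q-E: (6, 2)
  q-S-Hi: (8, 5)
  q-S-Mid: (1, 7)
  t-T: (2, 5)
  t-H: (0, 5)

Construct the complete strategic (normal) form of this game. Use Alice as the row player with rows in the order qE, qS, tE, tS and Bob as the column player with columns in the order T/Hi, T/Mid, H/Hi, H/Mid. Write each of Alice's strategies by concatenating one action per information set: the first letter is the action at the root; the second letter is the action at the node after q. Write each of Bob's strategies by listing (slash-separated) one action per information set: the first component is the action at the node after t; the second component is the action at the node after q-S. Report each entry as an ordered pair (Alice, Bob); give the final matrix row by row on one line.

         T/Hi    T/Mid     H/Hi    H/Mid
  qE    (6,2)    (6,2)    (6,2)    (6,2)
  qS    (8,5)    (1,7)    (8,5)    (1,7)
  tE    (2,5)    (2,5)    (0,5)    (0,5)
  tS    (2,5)    (2,5)    (0,5)    (0,5)

qE: (6,2) (6,2) (6,2) (6,2) | qS: (8,5) (1,7) (8,5) (1,7) | tE: (2,5) (2,5) (0,5) (0,5) | tS: (2,5) (2,5) (0,5) (0,5)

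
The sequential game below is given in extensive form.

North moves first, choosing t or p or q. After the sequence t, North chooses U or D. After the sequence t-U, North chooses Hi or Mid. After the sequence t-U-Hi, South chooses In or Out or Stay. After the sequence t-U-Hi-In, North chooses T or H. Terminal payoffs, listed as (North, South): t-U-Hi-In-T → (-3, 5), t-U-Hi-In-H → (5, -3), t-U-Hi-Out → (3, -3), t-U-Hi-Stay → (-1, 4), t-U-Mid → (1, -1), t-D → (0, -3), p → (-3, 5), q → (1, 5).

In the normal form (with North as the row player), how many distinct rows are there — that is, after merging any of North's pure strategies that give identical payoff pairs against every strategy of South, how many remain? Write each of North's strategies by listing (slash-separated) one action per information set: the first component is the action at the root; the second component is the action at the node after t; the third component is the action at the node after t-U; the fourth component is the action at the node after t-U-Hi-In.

North has 24 pure strategies: t/U/Hi/T, t/U/Hi/H, t/U/Mid/T, t/U/Mid/H, t/D/Hi/T, t/D/Hi/H, t/D/Mid/T, t/D/Mid/H, p/U/Hi/T, p/U/Hi/H, p/U/Mid/T, p/U/Mid/H, p/D/Hi/T, p/D/Hi/H, p/D/Mid/T, p/D/Mid/H, q/U/Hi/T, q/U/Hi/H, q/U/Mid/T, q/U/Mid/H, q/D/Hi/T, q/D/Hi/H, q/D/Mid/T, q/D/Mid/H. Columns: In, Out, Stay.
{t/U/Hi/T} → row (-3,5) (3,-3) (-1,4)
{t/U/Hi/H} → row (5,-3) (3,-3) (-1,4)
{t/U/Mid/T, t/U/Mid/H} → row (1,-1) (1,-1) (1,-1)
{t/D/Hi/T, t/D/Hi/H, t/D/Mid/T, t/D/Mid/H} → row (0,-3) (0,-3) (0,-3)
{p/U/Hi/T, p/U/Hi/H, p/U/Mid/T, p/U/Mid/H, p/D/Hi/T, p/D/Hi/H, p/D/Mid/T, p/D/Mid/H} → row (-3,5) (-3,5) (-3,5)
{q/U/Hi/T, q/U/Hi/H, q/U/Mid/T, q/U/Mid/H, q/D/Hi/T, q/D/Hi/H, q/D/Mid/T, q/D/Mid/H} → row (1,5) (1,5) (1,5)
That's 6 distinct rows out of 24 strategies.

6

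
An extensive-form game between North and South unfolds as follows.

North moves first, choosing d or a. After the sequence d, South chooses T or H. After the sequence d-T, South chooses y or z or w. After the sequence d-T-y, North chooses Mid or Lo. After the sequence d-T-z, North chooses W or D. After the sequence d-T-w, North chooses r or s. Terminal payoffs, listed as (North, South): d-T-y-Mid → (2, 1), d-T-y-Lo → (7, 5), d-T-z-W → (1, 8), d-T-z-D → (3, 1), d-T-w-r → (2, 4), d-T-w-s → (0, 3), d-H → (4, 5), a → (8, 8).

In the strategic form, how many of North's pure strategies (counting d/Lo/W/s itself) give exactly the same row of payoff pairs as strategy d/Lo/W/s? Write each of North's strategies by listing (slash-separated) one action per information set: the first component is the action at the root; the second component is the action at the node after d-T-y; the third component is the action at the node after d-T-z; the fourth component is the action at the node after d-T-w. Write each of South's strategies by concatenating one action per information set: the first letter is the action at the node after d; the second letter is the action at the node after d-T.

Row for d/Lo/W/s (columns Ty, Tz, Tw, Hy, Hz, Hw): (7,5) (1,8) (0,3) (4,5) (4,5) (4,5).
Every one of North's information sets is on the play path for some reply by South when North follows d/Lo/W/s.
Changing the action at any of them therefore changes at least one column, so only d/Lo/W/s itself gives this row.

1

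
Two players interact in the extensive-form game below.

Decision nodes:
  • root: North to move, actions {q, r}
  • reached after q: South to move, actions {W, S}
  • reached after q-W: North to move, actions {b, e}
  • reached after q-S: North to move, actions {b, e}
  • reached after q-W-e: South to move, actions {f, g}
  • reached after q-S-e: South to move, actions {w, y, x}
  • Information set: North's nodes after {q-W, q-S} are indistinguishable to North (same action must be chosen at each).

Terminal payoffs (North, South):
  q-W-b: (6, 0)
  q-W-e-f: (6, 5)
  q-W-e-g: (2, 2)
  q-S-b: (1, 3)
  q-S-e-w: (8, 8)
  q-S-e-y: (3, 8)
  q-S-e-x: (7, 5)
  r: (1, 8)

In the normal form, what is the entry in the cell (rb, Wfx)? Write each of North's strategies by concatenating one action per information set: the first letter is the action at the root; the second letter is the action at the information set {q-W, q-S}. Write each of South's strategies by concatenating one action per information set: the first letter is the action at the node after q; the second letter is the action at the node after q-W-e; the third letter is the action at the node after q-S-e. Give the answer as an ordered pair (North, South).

Trace the play path from the root:
  North plays r
→ terminal payoff (1, 8).
(North's choice at the information set {q-W, q-S} is never reached on this path, so it doesn't affect the outcome.)

(1, 8)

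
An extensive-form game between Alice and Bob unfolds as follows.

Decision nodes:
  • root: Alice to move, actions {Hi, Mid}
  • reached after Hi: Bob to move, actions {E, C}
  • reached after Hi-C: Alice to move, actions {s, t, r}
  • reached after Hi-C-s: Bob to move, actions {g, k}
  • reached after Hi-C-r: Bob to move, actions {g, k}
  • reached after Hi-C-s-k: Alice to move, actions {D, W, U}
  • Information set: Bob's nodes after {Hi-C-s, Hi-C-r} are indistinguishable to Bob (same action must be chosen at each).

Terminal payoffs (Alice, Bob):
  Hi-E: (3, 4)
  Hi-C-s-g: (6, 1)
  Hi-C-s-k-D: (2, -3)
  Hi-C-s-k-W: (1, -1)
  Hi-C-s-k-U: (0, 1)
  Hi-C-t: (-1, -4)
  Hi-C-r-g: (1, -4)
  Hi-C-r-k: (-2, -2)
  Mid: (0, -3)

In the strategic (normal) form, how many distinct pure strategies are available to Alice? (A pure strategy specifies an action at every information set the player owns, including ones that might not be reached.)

18

Alice owns the root with actions {Hi, Mid} — two choices.
Alice owns the node after Hi-C with actions {s, t, r} — three choices.
Alice owns the node after Hi-C-s-k with actions {D, W, U} — three choices.
A pure strategy fixes one action at each information set independently, so the count is the product 2 × 3 × 3 = 18.
(For reference, Bob has 4 pure strategies, giving a 18×4 normal-form matrix.)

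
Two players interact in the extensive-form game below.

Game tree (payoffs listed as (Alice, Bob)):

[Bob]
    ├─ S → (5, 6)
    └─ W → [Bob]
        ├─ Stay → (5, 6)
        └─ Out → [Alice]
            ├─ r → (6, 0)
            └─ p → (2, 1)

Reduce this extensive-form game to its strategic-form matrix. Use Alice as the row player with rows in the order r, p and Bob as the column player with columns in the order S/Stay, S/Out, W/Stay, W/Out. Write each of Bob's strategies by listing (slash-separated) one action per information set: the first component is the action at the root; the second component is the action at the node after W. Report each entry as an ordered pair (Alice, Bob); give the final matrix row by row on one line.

Row r: S/Stay→(5,6), S/Out→(5,6), W/Stay→(5,6), W/Out→(6,0)
Row p: S/Stay→(5,6), S/Out→(5,6), W/Stay→(5,6), W/Out→(2,1)

r: (5,6) (5,6) (5,6) (6,0) | p: (5,6) (5,6) (5,6) (2,1)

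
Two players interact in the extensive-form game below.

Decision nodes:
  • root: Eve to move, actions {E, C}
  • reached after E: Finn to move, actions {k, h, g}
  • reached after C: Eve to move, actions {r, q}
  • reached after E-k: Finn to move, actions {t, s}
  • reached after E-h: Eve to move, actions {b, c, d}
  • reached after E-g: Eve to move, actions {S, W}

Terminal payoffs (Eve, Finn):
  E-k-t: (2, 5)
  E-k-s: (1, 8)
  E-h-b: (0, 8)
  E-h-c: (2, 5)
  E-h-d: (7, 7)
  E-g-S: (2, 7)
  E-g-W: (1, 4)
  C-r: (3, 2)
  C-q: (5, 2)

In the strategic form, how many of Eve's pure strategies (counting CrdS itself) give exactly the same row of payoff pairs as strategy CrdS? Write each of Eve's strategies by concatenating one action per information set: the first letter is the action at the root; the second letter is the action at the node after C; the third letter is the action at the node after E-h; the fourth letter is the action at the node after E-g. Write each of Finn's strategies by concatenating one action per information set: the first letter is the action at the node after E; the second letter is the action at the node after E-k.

Row for CrdS (columns kt, ks, ht, hs, gt, gs): (3,2) (3,2) (3,2) (3,2) (3,2) (3,2).
Under CrdS, Eve's choice at the node after E-h and at the node after E-g can never be reached regardless of what Finn does, so varying those choices leaves every outcome unchanged.
Holding the reachable choices fixed and varying the unreachable ones freely already gives 3 × 2 = 6 equivalent strategies.
No other strategy reproduces this row, so those 6 are the full class: CrbS, CrbW, CrcS, CrcW, CrdS, CrdW.

6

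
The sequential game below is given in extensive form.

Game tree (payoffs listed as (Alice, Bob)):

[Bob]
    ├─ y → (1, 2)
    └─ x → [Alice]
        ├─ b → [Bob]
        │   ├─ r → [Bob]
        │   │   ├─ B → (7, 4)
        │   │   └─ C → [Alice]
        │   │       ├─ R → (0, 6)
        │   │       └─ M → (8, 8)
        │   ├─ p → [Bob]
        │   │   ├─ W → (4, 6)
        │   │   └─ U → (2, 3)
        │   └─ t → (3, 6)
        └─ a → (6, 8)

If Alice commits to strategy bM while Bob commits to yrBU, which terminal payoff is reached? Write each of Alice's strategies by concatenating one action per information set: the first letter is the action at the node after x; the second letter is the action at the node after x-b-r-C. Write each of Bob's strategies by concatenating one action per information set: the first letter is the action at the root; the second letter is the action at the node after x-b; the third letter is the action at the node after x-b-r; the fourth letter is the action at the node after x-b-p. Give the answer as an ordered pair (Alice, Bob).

Trace the play path from the root:
  Bob plays y
→ terminal payoff (1, 2).
(Alice's choice at the node after x is never reached on this path, so it doesn't affect the outcome.)

(1, 2)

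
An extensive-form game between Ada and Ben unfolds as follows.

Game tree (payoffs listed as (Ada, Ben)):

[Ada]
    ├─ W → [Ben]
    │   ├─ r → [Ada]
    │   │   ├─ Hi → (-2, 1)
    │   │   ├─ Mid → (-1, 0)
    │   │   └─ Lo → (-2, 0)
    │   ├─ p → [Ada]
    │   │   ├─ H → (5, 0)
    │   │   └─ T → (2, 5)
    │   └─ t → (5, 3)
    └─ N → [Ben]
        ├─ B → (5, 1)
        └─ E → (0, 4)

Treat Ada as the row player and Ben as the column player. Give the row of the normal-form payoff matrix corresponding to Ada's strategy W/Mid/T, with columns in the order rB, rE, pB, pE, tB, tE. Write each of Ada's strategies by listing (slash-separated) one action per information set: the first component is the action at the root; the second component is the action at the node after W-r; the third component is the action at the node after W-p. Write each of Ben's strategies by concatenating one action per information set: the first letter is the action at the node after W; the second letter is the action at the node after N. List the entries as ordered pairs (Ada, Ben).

(-1,0) (-1,0) (2,5) (2,5) (5,3) (5,3)

vs rB: Ada plays W → Ben plays r at [W] → Ada plays Mid at [W-r] → (-1, 0)
vs rE: Ada plays W → Ben plays r at [W] → Ada plays Mid at [W-r] → (-1, 0)
vs pB: Ada plays W → Ben plays p at [W] → Ada plays T at [W-p] → (2, 5)
vs pE: Ada plays W → Ben plays p at [W] → Ada plays T at [W-p] → (2, 5)
vs tB: Ada plays W → Ben plays t at [W] → (5, 3)
vs tE: Ada plays W → Ben plays t at [W] → (5, 3)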